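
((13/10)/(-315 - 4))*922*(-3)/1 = 17979/1595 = 11.27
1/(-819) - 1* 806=-660115/819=-806.00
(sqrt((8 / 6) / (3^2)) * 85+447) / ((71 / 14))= 2380 * sqrt(3) / 639+6258 / 71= 94.59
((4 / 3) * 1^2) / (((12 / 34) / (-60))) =-680 / 3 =-226.67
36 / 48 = 3 / 4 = 0.75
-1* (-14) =14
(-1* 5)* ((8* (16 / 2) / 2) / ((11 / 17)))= -2720 / 11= -247.27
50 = 50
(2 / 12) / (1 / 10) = 5 / 3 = 1.67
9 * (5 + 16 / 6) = 69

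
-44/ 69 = -0.64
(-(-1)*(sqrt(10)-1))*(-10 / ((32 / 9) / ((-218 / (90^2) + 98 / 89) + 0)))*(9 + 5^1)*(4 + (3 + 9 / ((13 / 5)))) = 46076681 / 104130-46076681*sqrt(10) / 104130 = -956.79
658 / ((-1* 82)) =-329 / 41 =-8.02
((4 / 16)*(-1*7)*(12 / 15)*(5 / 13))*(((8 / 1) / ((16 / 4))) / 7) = -0.15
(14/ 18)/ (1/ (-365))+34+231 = -170/ 9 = -18.89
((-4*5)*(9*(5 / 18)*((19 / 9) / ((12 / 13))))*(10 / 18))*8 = -123500 / 243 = -508.23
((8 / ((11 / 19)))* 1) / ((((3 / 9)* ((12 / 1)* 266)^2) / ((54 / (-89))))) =-9 / 3645796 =-0.00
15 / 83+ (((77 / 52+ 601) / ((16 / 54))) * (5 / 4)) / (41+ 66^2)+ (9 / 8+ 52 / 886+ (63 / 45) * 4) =10145541391731 / 1345121797760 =7.54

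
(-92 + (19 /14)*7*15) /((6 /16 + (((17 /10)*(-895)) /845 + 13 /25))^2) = 61.58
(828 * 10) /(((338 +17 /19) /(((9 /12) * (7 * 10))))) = 8259300 /6439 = 1282.70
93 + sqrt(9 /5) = 3 * sqrt(5) /5 + 93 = 94.34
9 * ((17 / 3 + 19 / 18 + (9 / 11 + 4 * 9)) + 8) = 10205 / 22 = 463.86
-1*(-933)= 933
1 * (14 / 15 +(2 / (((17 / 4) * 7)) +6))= 12496 / 1785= 7.00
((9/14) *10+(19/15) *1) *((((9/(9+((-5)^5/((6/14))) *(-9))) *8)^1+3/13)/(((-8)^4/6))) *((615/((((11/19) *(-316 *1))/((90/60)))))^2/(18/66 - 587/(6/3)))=-818483210025165/3611460489607979008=-0.00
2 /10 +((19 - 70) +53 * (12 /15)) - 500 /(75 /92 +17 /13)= -3096638 /12695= -243.93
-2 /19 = -0.11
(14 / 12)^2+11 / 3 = 181 / 36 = 5.03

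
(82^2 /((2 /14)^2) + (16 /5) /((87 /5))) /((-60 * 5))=-7166107 /6525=-1098.25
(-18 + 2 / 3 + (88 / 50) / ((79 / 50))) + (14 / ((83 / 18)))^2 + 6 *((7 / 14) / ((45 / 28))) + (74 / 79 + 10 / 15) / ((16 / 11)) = -131668463 / 32653860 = -4.03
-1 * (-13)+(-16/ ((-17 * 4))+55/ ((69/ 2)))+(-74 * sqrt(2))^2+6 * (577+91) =17565475/ 1173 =14974.83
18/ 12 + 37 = 77/ 2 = 38.50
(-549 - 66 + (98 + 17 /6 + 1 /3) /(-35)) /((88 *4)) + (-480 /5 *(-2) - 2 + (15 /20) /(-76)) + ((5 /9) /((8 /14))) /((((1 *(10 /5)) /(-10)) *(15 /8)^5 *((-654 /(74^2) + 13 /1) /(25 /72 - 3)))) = 1529655428023876583 /8124452865144000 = 188.28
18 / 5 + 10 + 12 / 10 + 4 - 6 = 64 / 5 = 12.80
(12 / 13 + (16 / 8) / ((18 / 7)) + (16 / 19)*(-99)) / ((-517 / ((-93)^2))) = 174466667 / 127699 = 1366.23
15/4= 3.75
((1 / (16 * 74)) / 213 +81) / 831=20427553 / 209571552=0.10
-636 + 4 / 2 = -634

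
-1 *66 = -66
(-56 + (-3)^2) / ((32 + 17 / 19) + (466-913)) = 893 / 7868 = 0.11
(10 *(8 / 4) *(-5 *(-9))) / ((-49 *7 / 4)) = -10.50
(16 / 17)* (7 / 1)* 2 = 224 / 17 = 13.18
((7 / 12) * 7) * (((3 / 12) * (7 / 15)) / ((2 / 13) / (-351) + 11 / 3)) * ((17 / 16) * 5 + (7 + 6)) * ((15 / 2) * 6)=458576937 / 4282624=107.08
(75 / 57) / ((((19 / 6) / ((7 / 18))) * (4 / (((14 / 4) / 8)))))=1225 / 69312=0.02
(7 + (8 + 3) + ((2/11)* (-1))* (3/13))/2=1284/143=8.98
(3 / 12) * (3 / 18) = 1 / 24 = 0.04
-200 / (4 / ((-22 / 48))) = 275 / 12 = 22.92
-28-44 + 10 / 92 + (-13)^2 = 4467 / 46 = 97.11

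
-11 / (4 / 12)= -33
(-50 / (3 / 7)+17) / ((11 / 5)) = -45.30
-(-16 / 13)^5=2.82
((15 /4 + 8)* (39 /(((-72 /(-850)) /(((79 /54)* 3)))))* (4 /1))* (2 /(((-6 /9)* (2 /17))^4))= 5140130814975 /1024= 5019658999.00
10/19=0.53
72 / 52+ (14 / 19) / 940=160831 / 116090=1.39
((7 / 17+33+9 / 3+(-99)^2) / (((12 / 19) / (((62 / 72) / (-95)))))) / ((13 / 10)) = -1296079 / 11934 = -108.60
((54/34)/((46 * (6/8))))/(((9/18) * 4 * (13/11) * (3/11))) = 363/5083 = 0.07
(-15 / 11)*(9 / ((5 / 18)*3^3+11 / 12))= -1620 / 1111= -1.46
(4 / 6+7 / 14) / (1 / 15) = 35 / 2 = 17.50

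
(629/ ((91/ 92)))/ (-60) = -14467/ 1365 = -10.60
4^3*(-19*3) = -3648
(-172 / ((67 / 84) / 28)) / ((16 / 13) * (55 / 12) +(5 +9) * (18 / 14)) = -7888608 / 30887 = -255.40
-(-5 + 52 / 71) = 303 / 71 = 4.27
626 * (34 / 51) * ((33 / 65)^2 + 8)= 43681028 / 12675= 3446.23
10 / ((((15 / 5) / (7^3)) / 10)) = 34300 / 3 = 11433.33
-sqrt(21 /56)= -sqrt(6) /4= -0.61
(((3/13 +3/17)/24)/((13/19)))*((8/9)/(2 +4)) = 95/25857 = 0.00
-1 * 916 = -916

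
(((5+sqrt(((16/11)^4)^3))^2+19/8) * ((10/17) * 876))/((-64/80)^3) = -727745835626342945625/3414610073872448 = -213127.07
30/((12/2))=5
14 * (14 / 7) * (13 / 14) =26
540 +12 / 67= 36192 / 67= 540.18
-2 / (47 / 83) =-166 / 47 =-3.53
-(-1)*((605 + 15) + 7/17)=10547/17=620.41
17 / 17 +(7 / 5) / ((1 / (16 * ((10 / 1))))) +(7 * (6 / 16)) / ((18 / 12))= 907 / 4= 226.75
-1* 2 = -2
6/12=1/2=0.50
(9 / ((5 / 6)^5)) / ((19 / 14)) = 979776 / 59375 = 16.50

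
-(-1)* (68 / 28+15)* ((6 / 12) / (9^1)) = 61 / 63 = 0.97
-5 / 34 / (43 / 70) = -175 / 731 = -0.24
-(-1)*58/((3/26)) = 1508/3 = 502.67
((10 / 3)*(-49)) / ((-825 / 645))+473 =19823 / 33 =600.70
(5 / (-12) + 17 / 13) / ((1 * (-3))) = -139 / 468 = -0.30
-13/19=-0.68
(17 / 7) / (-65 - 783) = -17 / 5936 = -0.00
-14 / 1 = -14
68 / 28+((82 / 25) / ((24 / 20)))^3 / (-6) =-138197 / 141750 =-0.97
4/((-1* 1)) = -4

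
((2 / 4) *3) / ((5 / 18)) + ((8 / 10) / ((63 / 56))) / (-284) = 5.40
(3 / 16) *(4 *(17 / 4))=51 / 16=3.19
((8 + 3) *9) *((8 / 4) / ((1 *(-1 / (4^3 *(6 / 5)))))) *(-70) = 1064448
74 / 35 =2.11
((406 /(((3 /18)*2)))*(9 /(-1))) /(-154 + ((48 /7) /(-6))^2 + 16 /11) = 2954259 /40759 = 72.48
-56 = -56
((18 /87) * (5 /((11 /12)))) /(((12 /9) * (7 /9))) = 1.09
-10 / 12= -5 / 6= -0.83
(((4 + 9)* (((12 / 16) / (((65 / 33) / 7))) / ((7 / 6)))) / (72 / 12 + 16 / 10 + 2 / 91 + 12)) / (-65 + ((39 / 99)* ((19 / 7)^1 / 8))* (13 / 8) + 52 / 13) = -0.02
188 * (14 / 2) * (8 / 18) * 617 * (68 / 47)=4699072 / 9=522119.11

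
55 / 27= 2.04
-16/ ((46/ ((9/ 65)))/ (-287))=20664/ 1495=13.82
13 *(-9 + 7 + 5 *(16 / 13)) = 54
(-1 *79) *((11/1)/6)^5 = -12723029/7776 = -1636.19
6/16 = 3/8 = 0.38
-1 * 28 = -28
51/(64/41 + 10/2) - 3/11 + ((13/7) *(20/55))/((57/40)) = 9414926/1180641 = 7.97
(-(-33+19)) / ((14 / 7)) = 7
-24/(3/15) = -120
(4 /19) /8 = 1 /38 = 0.03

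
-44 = -44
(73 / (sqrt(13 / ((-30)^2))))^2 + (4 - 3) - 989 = 4783256 / 13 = 367942.77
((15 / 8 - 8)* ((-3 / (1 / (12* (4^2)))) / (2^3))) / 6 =147 / 2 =73.50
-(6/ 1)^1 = -6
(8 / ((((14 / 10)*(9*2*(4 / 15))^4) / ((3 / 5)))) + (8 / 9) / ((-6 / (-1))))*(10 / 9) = 24935 / 145152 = 0.17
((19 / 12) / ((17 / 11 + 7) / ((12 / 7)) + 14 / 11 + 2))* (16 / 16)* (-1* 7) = -1463 / 1090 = -1.34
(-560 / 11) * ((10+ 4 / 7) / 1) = -5920 / 11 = -538.18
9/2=4.50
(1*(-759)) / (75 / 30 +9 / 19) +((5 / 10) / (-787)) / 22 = -255.24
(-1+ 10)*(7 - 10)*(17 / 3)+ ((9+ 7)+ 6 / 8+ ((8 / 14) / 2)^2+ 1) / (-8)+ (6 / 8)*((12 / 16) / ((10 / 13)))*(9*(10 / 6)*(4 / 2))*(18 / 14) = -199173 / 1568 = -127.02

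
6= 6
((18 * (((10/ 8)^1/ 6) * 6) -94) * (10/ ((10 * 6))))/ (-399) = 143/ 4788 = 0.03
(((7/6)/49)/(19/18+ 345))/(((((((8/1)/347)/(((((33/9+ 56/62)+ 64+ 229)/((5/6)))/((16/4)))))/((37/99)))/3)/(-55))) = -177653243/10813544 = -16.43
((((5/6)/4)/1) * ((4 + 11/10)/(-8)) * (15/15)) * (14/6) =-0.31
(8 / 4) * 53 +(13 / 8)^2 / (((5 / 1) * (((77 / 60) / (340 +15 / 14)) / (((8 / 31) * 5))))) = 19189241 / 66836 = 287.11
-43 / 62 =-0.69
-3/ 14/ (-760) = 3/ 10640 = 0.00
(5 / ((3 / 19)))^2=1002.78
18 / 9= 2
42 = 42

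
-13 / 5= -2.60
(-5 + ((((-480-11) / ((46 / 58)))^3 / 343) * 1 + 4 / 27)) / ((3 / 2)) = -155896109031248 / 338035761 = -461182.30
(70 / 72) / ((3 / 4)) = 35 / 27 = 1.30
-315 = -315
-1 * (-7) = 7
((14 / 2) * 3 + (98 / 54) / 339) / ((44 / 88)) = 384524 / 9153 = 42.01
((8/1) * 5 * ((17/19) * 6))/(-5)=-42.95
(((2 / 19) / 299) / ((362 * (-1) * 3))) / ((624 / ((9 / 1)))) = -1 / 213878288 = -0.00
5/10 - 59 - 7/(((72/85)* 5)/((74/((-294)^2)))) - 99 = -70013789/444528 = -157.50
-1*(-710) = 710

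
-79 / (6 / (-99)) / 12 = 869 / 8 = 108.62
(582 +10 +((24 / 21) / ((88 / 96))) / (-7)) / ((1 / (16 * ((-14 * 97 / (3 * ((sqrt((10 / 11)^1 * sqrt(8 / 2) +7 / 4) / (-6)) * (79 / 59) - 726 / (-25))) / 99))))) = -30331102699110400 / 20339438466053 - 11537736485120000 * sqrt(1727) / 22149648489531717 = -1512.89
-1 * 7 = -7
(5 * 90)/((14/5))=1125/7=160.71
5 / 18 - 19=-337 / 18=-18.72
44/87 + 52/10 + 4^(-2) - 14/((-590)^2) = 5.77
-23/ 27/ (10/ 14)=-161/ 135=-1.19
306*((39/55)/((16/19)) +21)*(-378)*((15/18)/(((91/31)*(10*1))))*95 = -15589249713/2288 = -6813483.27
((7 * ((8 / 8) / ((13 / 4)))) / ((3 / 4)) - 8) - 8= -512 / 39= -13.13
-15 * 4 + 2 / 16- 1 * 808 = -6943 / 8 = -867.88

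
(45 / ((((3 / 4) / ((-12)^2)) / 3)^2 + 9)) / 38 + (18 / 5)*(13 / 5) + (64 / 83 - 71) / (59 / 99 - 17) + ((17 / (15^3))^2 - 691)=-406835914521448193779 / 600737706363375000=-677.23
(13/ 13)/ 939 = 1/ 939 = 0.00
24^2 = 576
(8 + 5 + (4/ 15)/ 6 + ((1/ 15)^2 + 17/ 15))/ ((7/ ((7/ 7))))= 3191/ 1575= 2.03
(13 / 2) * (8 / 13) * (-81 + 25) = -224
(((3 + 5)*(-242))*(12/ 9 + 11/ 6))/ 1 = -18392/ 3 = -6130.67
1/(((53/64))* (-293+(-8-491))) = -8/5247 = -0.00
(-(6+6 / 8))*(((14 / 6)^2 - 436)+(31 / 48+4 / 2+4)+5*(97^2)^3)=-1799219530463511 / 64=-28112805163492.36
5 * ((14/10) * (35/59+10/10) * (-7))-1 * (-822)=743.93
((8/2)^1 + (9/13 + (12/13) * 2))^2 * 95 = 686375/169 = 4061.39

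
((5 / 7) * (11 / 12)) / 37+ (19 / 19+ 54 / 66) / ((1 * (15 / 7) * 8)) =4231 / 34188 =0.12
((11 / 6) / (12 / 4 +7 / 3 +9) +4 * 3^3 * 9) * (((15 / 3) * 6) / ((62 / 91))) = 114118095 / 2666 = 42804.99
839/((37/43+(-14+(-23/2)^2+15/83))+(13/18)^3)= 17463288312/2490816551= 7.01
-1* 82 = -82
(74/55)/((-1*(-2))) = 37/55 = 0.67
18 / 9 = 2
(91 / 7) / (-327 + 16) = -13 / 311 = -0.04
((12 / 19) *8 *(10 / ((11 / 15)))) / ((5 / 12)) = 34560 / 209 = 165.36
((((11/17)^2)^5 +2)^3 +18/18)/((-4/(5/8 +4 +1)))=-843911267502423112930945417571911635165/65547725806518124452432008230337750792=-12.87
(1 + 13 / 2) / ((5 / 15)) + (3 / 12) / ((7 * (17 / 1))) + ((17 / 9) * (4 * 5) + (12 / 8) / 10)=323602 / 5355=60.43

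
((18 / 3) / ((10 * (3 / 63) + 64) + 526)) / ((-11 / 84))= -1323 / 17050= -0.08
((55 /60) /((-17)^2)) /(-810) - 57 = -160117571 /2809080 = -57.00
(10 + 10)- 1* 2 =18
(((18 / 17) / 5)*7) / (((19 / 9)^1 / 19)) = 1134 / 85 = 13.34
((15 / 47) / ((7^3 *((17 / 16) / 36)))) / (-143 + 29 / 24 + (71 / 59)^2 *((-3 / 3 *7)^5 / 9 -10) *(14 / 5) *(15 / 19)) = -13714583040 / 2676161683210337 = -0.00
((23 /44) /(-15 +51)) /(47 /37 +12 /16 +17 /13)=11063 /2535588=0.00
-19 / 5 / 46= -19 / 230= -0.08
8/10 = 4/5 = 0.80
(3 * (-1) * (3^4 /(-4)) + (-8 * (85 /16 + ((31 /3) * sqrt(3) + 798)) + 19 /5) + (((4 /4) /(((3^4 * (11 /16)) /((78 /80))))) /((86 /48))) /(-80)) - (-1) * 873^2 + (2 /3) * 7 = 321732019733 /425700 - 248 * sqrt(3) /3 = 755628.53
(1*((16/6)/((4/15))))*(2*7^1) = 140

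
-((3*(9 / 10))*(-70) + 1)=188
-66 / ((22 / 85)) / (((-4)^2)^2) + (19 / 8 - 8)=-1695 / 256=-6.62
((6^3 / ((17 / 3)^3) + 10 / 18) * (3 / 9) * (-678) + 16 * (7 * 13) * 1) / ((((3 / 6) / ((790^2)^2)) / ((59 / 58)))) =1079303810010897460000 / 1282293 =841698278015163.04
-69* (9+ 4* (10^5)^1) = -27600621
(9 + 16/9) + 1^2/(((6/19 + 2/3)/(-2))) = 2203/252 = 8.74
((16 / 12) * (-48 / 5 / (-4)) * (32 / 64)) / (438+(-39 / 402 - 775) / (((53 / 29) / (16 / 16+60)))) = -56816 / 903114855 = -0.00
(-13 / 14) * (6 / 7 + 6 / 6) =-169 / 98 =-1.72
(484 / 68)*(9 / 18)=121 / 34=3.56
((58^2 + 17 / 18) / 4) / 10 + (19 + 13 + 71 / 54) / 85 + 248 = 12209971 / 36720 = 332.52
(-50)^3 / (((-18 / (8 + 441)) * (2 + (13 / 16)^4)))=1839104000000 / 1436697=1280091.77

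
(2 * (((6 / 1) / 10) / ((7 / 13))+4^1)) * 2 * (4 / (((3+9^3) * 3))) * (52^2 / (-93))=-1936064 / 1786995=-1.08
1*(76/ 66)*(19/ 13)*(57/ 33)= 13718/ 4719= 2.91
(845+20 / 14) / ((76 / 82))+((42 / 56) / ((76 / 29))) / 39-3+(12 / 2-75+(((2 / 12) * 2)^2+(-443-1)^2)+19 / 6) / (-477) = 59038027943 / 118761552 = 497.11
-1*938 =-938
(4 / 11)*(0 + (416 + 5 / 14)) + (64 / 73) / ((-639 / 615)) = 180260002 / 1197273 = 150.56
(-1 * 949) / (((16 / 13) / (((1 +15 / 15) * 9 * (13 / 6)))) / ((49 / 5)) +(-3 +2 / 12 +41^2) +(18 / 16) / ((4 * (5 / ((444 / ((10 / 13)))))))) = -9430402800 / 16998945841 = -0.55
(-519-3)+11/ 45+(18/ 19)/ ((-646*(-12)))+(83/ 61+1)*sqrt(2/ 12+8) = -576362357/ 1104660+168*sqrt(6)/ 61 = -515.01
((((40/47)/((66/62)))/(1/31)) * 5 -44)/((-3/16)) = -1983296/4653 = -426.24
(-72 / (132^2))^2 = 1 / 58564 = 0.00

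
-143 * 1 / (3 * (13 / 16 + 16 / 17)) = -38896 / 1431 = -27.18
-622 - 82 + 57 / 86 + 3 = -60229 / 86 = -700.34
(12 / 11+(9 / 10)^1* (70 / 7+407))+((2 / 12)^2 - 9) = 727489 / 1980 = 367.42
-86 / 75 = -1.15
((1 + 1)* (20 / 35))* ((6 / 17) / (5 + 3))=6 / 119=0.05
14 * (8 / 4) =28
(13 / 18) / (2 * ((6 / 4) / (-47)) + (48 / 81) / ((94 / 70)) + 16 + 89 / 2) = 1833 / 154507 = 0.01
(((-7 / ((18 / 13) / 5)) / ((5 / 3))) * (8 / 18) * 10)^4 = 10971993760000 / 531441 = 20645741.97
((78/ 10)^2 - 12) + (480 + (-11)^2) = 16246/ 25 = 649.84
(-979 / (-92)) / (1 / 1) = 979 / 92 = 10.64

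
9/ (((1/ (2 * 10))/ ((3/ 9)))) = 60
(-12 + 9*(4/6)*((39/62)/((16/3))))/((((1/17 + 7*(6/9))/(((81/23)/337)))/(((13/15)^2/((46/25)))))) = -0.01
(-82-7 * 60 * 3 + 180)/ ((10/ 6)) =-3486/ 5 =-697.20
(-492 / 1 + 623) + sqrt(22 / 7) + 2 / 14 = sqrt(154) / 7 + 918 / 7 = 132.92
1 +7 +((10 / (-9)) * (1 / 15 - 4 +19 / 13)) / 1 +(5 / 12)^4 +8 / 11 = 34111775 / 2965248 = 11.50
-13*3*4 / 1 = -156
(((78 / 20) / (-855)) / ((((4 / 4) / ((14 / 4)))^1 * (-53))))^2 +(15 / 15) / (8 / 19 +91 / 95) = 8670120034811 / 11955637710000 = 0.73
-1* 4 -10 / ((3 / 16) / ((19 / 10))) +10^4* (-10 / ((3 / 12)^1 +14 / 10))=-2003476 / 33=-60711.39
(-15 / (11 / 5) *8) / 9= -200 / 33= -6.06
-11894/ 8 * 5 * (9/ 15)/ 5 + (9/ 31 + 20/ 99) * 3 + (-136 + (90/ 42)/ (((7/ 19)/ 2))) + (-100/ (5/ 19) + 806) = -590436227/ 1002540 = -588.94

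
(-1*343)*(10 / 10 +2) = -1029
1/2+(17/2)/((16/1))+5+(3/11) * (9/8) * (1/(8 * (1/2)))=1075/176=6.11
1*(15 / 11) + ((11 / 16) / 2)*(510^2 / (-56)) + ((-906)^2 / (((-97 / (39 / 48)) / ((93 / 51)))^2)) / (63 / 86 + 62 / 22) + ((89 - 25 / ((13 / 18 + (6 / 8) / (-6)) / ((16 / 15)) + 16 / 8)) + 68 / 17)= -64513720997451273531 / 44246154564535616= -1458.06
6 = 6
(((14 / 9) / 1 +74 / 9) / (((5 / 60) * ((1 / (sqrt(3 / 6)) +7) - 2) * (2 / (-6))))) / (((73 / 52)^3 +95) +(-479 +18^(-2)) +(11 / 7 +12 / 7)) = 12755957760 / 63002284181 - 2551191552 * sqrt(2) / 63002284181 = 0.15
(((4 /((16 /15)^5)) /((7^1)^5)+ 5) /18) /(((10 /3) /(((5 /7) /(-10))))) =-4406006083 /740183506944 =-0.01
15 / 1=15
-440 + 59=-381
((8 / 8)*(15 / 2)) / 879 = 5 / 586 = 0.01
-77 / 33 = -2.33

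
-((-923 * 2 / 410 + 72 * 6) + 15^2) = -133762 / 205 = -652.50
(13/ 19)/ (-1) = -13/ 19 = -0.68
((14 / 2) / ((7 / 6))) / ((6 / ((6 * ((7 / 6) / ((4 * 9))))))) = 0.19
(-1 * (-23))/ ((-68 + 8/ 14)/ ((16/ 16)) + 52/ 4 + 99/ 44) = -644/ 1461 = -0.44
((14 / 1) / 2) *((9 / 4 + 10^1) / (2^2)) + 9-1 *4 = 423 / 16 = 26.44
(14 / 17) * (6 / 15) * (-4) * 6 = -672 / 85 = -7.91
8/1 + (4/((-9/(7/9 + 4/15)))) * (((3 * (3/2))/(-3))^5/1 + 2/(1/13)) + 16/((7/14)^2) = 205597/3240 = 63.46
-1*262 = -262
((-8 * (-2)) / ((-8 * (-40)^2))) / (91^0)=-1 / 800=-0.00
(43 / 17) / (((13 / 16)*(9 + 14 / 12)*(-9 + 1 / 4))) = -16512 / 471835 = -0.03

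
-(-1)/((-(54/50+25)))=-25/652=-0.04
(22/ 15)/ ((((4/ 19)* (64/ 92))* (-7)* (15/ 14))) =-4807/ 3600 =-1.34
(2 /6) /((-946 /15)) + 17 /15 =16007 /14190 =1.13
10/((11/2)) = 20/11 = 1.82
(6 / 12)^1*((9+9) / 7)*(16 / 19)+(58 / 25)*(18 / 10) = 87426 / 16625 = 5.26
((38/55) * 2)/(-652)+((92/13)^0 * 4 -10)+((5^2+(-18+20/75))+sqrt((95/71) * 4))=6802/5379+2 * sqrt(6745)/71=3.58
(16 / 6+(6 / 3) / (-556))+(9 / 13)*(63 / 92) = 1564597 / 498732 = 3.14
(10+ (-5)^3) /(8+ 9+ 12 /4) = -23 /4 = -5.75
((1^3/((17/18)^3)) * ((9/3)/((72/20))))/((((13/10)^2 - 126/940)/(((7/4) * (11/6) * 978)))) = 71672485500/35928769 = 1994.85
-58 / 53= -1.09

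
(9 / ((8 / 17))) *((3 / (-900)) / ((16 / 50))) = -51 / 256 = -0.20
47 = 47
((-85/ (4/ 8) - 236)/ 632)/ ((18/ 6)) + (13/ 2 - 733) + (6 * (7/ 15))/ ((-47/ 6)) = -161977007/ 222780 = -727.07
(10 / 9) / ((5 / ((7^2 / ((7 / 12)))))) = 56 / 3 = 18.67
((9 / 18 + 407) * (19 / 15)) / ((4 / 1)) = 3097 / 24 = 129.04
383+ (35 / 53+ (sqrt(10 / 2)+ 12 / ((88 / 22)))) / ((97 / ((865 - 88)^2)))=603729 * sqrt(5) / 97+ 1227757 / 53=37082.54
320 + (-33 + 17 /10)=2887 /10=288.70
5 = 5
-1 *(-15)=15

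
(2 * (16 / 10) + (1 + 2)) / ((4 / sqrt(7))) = 31 * sqrt(7) / 20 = 4.10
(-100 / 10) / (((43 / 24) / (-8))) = 1920 / 43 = 44.65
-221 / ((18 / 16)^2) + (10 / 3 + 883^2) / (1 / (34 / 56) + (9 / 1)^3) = 897953719 / 1006101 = 892.51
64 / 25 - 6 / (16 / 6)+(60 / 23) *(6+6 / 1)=72713 / 2300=31.61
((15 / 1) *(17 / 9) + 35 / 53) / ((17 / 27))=41490 / 901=46.05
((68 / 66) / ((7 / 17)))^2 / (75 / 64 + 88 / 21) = 1.17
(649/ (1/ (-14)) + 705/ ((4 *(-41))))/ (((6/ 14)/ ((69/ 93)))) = -15736.97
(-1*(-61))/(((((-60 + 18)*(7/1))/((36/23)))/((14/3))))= -244/161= -1.52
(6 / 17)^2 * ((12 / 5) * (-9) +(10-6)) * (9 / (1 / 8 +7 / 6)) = -684288 / 44795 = -15.28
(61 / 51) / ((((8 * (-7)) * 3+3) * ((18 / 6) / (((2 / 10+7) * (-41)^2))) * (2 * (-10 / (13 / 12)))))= 1333033 / 841500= 1.58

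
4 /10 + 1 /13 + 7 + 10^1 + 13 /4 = 5389 /260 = 20.73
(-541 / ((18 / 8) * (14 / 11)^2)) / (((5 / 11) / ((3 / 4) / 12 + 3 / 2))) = -3600355 / 7056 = -510.25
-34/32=-17/16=-1.06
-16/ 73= -0.22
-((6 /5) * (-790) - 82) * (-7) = -7210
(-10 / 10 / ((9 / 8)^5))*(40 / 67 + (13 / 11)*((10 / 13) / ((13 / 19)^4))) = -40406548480 / 15345054153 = -2.63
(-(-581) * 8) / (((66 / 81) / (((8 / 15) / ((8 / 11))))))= 20916 / 5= 4183.20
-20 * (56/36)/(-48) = 0.65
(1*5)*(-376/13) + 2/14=-13147/91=-144.47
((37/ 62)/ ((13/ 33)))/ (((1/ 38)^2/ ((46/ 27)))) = 13517284/ 3627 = 3726.85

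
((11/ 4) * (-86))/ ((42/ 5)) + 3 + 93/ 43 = -83047/ 3612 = -22.99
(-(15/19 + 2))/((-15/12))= 2.23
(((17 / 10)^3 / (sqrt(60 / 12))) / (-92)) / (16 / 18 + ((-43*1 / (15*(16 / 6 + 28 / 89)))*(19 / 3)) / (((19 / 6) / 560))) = 8799183*sqrt(5) / 886519360000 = 0.00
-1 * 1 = -1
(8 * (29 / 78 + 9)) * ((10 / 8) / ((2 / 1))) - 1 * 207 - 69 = -17873 / 78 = -229.14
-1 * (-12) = 12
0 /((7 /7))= 0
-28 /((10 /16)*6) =-112 /15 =-7.47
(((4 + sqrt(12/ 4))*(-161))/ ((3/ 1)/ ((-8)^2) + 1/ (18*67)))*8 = -28403712/ 263 - 7100928*sqrt(3)/ 263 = -154763.80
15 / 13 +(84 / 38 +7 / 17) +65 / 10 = 86299 / 8398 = 10.28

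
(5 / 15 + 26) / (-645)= -79 / 1935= -0.04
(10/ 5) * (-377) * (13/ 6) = -4901/ 3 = -1633.67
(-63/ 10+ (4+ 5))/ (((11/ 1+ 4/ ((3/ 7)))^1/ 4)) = 162/ 305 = 0.53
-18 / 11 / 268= -0.01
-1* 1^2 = -1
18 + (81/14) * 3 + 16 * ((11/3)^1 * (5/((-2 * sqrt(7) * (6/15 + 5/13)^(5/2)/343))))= 495/14 - 91091000 * sqrt(23205)/397953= -34833.24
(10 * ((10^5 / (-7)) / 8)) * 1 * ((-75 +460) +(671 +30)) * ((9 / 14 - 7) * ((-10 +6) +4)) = 0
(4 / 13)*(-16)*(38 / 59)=-2432 / 767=-3.17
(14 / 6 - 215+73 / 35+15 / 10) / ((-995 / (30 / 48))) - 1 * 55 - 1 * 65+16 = -34725373 / 334320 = -103.87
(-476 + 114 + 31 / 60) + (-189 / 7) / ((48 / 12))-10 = -378.23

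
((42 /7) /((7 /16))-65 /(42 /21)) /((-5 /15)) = 789 /14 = 56.36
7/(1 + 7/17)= 119/24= 4.96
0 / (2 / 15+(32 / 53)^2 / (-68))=0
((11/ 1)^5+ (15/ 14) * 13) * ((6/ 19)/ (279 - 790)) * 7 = -6764727/ 9709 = -696.75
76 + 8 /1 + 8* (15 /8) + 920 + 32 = 1051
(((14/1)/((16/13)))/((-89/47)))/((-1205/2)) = 4277/428980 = 0.01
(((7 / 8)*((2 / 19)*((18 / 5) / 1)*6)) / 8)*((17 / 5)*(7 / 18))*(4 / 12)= 833 / 7600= 0.11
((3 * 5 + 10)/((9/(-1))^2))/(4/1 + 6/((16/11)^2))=128/2835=0.05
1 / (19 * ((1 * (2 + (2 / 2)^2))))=1 / 57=0.02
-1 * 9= -9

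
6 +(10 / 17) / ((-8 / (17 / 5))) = 23 / 4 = 5.75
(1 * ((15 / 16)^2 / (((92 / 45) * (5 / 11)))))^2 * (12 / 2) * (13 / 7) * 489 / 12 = 3154188448125 / 7765753856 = 406.17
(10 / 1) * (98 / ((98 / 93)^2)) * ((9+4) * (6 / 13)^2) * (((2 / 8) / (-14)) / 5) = -77841 / 8918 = -8.73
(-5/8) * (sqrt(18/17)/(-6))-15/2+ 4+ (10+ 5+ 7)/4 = 2.11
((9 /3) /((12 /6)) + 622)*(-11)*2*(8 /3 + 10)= -521246 /3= -173748.67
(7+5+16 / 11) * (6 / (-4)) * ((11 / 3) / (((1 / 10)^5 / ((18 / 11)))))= -133200000 / 11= -12109090.91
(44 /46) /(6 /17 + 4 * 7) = 187 /5543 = 0.03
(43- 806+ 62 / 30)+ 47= -713.93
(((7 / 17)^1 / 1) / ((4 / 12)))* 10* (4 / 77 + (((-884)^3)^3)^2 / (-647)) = -251045678671927830490056656668244315438399555962153128120 / 120989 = -2074946306457015352553180000000000000000000000000000.00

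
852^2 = 725904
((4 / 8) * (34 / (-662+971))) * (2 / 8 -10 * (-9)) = 6137 / 1236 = 4.97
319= 319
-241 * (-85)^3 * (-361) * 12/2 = -320576934750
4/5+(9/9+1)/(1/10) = 104/5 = 20.80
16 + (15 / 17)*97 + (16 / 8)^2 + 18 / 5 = 9281 / 85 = 109.19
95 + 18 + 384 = 497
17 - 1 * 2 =15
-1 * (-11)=11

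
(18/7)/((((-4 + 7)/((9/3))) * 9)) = 2/7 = 0.29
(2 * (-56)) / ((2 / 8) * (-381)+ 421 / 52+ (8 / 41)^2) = 349648 / 271963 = 1.29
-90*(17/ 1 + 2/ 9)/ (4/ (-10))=3875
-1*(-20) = 20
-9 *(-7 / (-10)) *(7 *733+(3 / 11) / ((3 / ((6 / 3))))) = -3555909 / 110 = -32326.45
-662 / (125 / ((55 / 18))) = -3641 / 225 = -16.18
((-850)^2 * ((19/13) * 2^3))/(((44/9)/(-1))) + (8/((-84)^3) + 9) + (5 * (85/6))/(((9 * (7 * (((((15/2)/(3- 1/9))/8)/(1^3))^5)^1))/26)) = -32680763421139300639049/19002587564961000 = -1719805.96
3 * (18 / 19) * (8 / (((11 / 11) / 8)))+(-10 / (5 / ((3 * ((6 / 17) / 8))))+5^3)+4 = 200667 / 646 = 310.63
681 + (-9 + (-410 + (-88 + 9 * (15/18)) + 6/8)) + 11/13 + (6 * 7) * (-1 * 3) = 2969/52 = 57.10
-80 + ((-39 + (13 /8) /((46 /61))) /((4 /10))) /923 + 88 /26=-52114771 /679328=-76.72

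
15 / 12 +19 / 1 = 81 / 4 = 20.25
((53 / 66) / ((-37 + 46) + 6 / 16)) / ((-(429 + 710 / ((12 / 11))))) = -424 / 5345175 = -0.00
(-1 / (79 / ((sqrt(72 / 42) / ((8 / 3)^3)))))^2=2187 / 2863071232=0.00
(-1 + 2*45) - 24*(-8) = 281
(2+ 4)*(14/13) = 84/13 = 6.46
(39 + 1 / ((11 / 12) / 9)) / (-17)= -537 / 187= -2.87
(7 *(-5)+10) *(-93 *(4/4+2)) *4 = 27900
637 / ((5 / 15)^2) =5733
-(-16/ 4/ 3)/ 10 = 2/ 15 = 0.13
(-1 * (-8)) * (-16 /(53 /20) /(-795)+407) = 27438824 /8427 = 3256.06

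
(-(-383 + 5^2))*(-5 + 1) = -1432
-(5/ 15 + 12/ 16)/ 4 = -13/ 48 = -0.27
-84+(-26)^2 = 592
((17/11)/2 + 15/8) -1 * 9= -559/88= -6.35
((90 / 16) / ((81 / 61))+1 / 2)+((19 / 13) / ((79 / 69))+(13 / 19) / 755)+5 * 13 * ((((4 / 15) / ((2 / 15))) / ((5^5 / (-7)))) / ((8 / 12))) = 739426064147 / 132590835000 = 5.58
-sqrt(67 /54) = -sqrt(402) /18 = -1.11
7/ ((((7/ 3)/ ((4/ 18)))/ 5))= 10/ 3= 3.33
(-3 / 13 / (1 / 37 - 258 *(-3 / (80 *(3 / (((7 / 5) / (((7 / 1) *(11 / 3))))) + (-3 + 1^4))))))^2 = 55375502400 / 45670681849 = 1.21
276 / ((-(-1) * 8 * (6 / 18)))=207 / 2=103.50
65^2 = 4225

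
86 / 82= 43 / 41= 1.05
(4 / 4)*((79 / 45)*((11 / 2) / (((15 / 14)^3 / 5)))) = 1192268 / 30375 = 39.25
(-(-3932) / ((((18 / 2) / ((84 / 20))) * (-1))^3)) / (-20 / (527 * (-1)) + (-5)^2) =-101536036 / 6361875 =-15.96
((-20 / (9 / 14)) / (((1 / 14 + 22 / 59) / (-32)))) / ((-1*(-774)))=3700480 / 1278261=2.89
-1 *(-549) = 549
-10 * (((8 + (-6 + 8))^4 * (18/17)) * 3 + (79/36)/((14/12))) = -113406715/357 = -317665.87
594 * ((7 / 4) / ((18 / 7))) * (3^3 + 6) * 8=106722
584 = 584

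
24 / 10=12 / 5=2.40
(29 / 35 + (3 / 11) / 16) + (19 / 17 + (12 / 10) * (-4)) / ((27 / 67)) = -23445341 / 2827440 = -8.29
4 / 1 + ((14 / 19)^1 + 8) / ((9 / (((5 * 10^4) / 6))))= 4152052 / 513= 8093.67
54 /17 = 3.18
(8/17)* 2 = 0.94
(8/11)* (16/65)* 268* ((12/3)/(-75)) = -137216/53625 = -2.56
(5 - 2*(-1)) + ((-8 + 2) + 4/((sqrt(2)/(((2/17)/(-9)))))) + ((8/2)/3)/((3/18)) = 9 - 4*sqrt(2)/153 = 8.96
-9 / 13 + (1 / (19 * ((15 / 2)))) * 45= -0.38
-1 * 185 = -185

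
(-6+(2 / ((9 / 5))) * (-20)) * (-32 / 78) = 4064 / 351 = 11.58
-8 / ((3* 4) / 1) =-2 / 3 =-0.67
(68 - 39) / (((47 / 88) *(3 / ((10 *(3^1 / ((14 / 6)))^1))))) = 76560 / 329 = 232.71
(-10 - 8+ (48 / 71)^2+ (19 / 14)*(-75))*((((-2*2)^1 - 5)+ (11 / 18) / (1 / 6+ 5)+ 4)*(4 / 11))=231718876 / 1093897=211.83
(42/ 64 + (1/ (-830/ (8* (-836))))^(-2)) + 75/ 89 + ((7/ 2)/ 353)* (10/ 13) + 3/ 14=55507747246715/ 31969705960192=1.74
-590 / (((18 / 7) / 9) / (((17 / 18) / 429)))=-35105 / 7722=-4.55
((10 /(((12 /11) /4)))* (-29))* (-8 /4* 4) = 25520 /3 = 8506.67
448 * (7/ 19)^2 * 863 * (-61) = -1155619136/ 361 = -3201161.04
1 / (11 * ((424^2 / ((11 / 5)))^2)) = 11 / 807985254400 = 0.00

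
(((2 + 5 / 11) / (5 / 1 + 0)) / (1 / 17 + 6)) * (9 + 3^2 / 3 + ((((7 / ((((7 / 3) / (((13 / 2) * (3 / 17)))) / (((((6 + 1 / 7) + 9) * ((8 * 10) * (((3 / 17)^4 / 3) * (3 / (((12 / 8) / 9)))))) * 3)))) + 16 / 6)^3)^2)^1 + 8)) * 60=518108416636666481483806192082333552974540196311981813456 / 578201720144209450362584231692348445733359541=896068618591.18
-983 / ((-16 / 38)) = 18677 / 8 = 2334.62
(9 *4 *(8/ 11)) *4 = 1152/ 11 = 104.73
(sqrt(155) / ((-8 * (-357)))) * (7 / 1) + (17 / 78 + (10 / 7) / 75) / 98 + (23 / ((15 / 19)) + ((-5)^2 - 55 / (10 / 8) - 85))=-20029181 / 267540 + sqrt(155) / 408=-74.83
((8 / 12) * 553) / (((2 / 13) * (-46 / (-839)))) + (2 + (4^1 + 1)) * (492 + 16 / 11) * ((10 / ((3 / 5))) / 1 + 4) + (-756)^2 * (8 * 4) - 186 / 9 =27937613237 / 1518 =18404224.79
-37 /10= -3.70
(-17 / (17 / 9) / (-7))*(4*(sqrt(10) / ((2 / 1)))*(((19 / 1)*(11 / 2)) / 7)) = 1881*sqrt(10) / 49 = 121.39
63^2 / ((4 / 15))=59535 / 4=14883.75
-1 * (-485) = 485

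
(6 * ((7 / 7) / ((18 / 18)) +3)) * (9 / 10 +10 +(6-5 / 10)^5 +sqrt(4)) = 2421957 / 20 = 121097.85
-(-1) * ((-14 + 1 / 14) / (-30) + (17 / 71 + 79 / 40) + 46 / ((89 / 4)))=8397437 / 1769320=4.75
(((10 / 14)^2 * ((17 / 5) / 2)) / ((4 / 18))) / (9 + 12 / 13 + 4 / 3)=29835 / 86044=0.35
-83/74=-1.12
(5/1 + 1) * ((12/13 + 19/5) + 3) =3012/65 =46.34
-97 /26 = -3.73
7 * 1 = 7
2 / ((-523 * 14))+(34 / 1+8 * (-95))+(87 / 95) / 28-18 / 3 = -1018298639 / 1391180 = -731.97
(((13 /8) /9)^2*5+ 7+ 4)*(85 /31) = 30.61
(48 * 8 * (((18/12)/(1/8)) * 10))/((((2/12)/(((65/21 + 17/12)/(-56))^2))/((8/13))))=1104.47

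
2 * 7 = 14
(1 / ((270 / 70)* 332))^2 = 49 / 80353296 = 0.00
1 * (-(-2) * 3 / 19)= 6 / 19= 0.32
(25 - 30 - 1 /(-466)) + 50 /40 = -3493 /932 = -3.75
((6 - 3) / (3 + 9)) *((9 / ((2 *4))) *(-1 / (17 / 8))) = -9 / 68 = -0.13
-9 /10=-0.90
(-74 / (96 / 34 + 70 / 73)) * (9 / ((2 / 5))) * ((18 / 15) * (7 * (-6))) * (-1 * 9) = -468628902 / 2347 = -199671.45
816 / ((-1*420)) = -68 / 35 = -1.94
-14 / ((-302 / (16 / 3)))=0.25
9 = 9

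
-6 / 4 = -3 / 2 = -1.50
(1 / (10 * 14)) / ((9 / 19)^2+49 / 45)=3249 / 597352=0.01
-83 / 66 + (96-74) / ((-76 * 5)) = -4124 / 3135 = -1.32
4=4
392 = 392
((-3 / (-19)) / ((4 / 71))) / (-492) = -71 / 12464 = -0.01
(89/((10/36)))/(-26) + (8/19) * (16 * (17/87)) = -1182613/107445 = -11.01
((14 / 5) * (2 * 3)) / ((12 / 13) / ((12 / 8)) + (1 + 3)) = 91 / 25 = 3.64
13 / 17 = 0.76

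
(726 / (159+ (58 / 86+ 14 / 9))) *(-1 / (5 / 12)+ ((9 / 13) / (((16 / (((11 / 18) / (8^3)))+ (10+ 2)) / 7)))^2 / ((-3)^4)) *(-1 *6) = 42215340912178401 / 651053941785520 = 64.84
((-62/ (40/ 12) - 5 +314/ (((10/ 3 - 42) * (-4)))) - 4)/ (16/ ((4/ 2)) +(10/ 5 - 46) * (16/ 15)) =0.66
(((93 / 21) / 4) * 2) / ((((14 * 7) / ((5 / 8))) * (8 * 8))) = 155 / 702464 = 0.00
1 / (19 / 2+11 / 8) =8 / 87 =0.09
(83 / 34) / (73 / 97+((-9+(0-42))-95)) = -0.02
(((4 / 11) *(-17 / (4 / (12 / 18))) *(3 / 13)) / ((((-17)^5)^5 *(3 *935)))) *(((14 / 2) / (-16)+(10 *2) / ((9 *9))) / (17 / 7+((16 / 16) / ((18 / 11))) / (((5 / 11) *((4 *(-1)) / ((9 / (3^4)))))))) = -133 / 113603912432762398956781780854972924003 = -0.00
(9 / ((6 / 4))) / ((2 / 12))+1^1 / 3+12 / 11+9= 1532 / 33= 46.42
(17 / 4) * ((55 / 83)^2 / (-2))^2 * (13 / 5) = 404457625 / 759333136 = 0.53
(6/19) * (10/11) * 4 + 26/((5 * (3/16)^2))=1401904/9405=149.06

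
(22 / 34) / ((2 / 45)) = 495 / 34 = 14.56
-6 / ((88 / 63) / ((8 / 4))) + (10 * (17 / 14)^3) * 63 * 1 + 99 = 2626857 / 2156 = 1218.39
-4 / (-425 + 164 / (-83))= 332 / 35439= 0.01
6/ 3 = 2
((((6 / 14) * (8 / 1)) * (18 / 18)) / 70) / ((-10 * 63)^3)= -1 / 5105126250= -0.00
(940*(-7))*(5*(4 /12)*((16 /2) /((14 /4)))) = -25066.67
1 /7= 0.14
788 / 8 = 197 / 2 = 98.50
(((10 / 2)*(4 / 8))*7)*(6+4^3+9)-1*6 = 2753 / 2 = 1376.50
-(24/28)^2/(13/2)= -72/637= -0.11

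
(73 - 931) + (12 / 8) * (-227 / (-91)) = -155475 / 182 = -854.26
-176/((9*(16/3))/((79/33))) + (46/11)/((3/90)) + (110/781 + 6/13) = 10716617/91377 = 117.28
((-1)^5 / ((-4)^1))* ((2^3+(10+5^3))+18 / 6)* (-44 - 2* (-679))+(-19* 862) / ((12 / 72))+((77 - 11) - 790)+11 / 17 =-867516 / 17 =-51030.35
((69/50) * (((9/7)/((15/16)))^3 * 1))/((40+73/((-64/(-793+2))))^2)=1736441856/433091309196875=0.00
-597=-597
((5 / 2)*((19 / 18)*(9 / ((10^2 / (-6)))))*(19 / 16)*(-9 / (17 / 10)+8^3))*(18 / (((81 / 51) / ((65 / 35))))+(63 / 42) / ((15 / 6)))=-3534121771 / 190400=-18561.56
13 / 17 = 0.76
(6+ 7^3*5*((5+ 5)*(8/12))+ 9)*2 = 68690/3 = 22896.67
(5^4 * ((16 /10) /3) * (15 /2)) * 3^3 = 67500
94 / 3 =31.33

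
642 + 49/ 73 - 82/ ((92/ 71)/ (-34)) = 2794.28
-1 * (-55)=55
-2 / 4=-1 / 2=-0.50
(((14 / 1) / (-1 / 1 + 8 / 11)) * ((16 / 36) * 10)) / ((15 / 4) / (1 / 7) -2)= -24640 / 2619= -9.41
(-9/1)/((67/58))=-522/67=-7.79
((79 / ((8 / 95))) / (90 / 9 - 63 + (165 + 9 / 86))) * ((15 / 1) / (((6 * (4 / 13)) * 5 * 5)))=2.72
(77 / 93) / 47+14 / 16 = 31213 / 34968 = 0.89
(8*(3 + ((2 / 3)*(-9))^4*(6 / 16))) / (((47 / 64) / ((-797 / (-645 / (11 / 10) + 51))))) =731658752 / 92261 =7930.31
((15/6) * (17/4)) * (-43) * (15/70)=-10965/112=-97.90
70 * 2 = 140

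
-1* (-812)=812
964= 964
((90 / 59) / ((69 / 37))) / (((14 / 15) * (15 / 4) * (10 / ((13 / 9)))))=962 / 28497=0.03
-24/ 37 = -0.65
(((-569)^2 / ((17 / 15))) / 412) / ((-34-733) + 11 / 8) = -1942566 / 2144975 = -0.91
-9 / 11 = -0.82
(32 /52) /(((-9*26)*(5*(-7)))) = 4 /53235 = 0.00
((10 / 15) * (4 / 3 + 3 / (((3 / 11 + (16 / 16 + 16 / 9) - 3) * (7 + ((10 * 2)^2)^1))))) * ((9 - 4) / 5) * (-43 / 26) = -35303 / 21645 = -1.63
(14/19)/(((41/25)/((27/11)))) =1.10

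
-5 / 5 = -1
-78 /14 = -39 /7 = -5.57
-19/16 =-1.19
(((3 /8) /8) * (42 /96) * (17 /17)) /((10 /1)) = 21 /10240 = 0.00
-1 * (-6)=6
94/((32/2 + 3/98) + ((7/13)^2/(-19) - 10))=29579732/1892899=15.63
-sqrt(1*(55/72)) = -sqrt(110)/12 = -0.87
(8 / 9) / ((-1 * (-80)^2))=-1 / 7200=-0.00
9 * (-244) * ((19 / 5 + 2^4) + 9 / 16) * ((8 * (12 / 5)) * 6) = -5151288.96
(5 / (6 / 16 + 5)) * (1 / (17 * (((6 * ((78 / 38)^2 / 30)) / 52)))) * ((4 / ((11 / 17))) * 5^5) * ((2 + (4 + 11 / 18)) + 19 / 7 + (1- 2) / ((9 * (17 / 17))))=601065.60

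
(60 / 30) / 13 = 2 / 13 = 0.15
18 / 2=9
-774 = -774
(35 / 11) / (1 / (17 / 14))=85 / 22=3.86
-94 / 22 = -47 / 11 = -4.27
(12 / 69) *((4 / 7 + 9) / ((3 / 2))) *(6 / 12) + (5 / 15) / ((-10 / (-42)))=4721 / 2415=1.95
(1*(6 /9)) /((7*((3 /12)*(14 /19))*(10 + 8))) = 0.03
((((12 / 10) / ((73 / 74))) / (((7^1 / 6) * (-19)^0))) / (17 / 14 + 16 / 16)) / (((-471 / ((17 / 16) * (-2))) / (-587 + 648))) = 230214 / 1776455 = 0.13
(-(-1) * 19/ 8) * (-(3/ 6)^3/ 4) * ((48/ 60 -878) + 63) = 77349/ 1280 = 60.43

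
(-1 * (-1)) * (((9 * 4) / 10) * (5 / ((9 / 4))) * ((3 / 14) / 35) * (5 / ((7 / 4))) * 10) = 480 / 343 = 1.40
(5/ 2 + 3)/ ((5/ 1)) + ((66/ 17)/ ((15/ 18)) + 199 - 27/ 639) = 2470929/ 12070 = 204.72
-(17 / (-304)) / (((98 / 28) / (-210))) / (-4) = 255 / 304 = 0.84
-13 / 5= -2.60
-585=-585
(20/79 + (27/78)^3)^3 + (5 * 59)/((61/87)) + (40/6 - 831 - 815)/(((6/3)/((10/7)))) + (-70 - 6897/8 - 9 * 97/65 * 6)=-30226502659083308167130909/17145909997345240849920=-1762.90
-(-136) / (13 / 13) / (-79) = -1.72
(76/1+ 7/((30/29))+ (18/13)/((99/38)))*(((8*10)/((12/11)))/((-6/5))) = -1786745/351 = -5090.44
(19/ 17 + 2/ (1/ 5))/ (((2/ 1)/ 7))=1323/ 34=38.91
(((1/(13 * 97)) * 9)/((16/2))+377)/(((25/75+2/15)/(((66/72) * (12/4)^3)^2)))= 559125242775/1129856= 494864.16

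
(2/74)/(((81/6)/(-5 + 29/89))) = -832/88911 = -0.01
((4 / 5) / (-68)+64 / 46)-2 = -1213 / 1955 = -0.62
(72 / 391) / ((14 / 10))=360 / 2737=0.13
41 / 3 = 13.67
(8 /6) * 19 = 25.33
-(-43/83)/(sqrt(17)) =43* sqrt(17)/1411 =0.13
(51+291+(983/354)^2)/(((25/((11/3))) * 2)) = 482067971/18797400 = 25.65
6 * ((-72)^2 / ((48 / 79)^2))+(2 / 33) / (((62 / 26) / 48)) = 57461719 / 682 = 84254.72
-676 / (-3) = 676 / 3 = 225.33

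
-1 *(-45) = 45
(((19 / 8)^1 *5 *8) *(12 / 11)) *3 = 310.91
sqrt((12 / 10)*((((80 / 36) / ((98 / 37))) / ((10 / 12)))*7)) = 2*sqrt(2590) / 35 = 2.91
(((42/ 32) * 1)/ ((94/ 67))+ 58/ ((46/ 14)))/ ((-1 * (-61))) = 642985/ 2110112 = 0.30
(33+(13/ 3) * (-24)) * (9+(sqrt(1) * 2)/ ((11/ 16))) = -9301/ 11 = -845.55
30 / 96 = 5 / 16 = 0.31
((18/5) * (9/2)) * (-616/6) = -8316/5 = -1663.20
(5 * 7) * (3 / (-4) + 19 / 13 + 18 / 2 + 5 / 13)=18375 / 52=353.37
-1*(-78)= 78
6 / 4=3 / 2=1.50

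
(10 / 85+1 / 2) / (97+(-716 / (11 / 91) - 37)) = -231 / 2192864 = -0.00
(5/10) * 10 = 5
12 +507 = 519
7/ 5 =1.40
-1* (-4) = 4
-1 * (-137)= 137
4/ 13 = 0.31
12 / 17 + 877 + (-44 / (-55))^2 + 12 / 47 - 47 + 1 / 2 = 33242443 / 39950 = 832.10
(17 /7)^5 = 1419857 /16807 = 84.48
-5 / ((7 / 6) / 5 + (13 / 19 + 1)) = -2850 / 1093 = -2.61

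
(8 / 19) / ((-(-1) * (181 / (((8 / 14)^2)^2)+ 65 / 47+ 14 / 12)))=288768 / 1165991107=0.00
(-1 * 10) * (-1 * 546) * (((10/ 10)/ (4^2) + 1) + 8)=197925/ 4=49481.25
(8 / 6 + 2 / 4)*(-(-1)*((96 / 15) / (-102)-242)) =-339493 / 765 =-443.78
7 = 7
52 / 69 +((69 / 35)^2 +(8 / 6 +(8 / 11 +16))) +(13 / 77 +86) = 33741408 / 309925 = 108.87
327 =327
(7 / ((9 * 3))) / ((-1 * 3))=-7 / 81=-0.09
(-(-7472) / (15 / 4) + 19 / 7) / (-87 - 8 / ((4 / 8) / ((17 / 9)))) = -628503 / 36925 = -17.02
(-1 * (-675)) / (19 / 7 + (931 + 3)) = 4725 / 6557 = 0.72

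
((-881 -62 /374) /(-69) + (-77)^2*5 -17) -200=126624754 /4301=29440.77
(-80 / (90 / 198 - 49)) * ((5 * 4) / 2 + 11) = 34.61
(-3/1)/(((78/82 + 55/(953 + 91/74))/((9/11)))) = -78168591/32128547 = -2.43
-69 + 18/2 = -60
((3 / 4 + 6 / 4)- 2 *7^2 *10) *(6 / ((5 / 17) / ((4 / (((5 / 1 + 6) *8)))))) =-199461 / 220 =-906.64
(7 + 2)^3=729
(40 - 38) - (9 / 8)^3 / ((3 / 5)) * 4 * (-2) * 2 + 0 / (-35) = 1279 / 32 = 39.97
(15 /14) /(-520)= -3 /1456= -0.00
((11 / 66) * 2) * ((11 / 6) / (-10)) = -11 / 180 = -0.06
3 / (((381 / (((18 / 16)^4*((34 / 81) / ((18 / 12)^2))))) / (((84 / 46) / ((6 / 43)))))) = 46053 / 1495552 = 0.03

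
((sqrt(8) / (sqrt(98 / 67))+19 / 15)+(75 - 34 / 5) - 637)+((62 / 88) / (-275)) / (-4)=-565.19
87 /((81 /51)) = 54.78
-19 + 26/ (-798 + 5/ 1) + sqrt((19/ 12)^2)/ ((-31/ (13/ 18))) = -7789123/ 408456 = -19.07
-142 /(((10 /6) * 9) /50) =-1420 /3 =-473.33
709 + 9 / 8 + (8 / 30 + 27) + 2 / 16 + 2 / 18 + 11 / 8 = 266041 / 360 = 739.00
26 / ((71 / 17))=442 / 71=6.23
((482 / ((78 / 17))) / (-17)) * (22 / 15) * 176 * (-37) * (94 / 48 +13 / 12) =315055444 / 1755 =179518.77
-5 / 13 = -0.38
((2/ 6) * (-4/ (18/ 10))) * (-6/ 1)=40/ 9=4.44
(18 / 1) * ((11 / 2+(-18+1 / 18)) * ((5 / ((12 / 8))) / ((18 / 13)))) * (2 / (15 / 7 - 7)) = 101920 / 459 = 222.05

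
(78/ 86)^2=1521/ 1849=0.82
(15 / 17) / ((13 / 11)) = 165 / 221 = 0.75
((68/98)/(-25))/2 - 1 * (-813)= 995908/1225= 812.99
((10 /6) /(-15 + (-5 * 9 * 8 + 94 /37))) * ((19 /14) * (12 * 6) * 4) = -168720 /96467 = -1.75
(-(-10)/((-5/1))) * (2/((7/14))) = -8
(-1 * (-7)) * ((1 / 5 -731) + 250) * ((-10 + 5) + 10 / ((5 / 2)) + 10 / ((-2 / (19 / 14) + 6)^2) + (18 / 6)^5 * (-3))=4539748458 / 1849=2455245.24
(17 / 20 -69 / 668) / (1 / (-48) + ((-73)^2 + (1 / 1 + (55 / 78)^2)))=15173496 / 108318264955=0.00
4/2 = 2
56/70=4/5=0.80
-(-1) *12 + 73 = 85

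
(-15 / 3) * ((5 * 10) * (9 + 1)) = -2500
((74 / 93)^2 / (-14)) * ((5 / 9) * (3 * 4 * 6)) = -109520 / 60543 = -1.81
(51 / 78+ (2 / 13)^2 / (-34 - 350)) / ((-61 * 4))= -10607 / 3958656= -0.00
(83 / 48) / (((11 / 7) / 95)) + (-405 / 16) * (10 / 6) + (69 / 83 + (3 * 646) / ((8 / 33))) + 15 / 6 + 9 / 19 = 1677885833 / 208164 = 8060.40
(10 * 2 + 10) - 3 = 27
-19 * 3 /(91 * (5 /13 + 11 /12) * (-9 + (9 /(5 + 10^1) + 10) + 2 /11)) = -18810 /69629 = -0.27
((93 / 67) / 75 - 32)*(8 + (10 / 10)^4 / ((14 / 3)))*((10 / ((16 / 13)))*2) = -4268.96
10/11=0.91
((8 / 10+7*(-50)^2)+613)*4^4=23185664 / 5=4637132.80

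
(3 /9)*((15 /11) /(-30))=-1 /66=-0.02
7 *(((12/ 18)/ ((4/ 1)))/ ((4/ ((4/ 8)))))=7/ 48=0.15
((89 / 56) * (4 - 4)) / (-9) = 0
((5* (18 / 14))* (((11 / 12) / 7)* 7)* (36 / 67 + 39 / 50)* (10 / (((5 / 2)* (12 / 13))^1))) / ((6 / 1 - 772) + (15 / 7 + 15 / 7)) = -631059 / 14289760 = -0.04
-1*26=-26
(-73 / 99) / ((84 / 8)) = -146 / 2079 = -0.07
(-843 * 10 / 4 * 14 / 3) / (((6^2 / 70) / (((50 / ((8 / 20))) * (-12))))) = 86056250 / 3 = 28685416.67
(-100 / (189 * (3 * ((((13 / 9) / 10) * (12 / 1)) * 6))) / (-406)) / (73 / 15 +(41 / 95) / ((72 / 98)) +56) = 23750 / 34942732461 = 0.00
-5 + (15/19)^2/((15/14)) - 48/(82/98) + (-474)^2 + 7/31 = 103060068886/458831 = 224614.44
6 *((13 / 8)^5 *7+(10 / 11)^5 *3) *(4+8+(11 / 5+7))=68117215853559 / 6596648960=10326.03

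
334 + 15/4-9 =1315/4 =328.75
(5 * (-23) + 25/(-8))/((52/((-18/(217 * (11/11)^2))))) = 1215/6448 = 0.19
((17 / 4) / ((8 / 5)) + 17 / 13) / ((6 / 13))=1649 / 192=8.59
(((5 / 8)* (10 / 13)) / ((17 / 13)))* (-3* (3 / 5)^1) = -45 / 68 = -0.66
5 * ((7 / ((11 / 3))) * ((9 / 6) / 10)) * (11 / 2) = 63 / 8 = 7.88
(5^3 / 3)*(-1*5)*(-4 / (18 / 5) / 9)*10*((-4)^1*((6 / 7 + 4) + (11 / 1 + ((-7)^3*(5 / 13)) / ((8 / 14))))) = 4891437500 / 22113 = 221201.89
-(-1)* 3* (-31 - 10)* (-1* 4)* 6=2952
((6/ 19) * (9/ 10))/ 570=9/ 18050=0.00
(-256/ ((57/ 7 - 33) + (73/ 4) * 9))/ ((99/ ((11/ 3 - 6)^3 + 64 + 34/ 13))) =-135640064/ 135625347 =-1.00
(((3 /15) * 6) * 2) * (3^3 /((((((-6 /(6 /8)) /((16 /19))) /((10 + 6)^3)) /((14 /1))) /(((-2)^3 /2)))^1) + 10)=148637928 /95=1564609.77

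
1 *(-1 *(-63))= 63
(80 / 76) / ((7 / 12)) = 240 / 133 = 1.80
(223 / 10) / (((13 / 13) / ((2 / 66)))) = 223 / 330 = 0.68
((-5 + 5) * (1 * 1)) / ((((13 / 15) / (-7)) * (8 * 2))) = 0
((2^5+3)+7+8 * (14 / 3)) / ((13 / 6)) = 476 / 13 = 36.62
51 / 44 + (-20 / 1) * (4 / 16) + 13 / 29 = -4329 / 1276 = -3.39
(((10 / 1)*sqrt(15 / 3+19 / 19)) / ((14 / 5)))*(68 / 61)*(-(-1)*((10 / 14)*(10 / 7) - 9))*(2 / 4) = -332350*sqrt(6) / 20923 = -38.91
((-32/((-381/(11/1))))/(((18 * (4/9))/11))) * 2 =968/381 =2.54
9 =9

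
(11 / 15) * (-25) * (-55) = 3025 / 3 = 1008.33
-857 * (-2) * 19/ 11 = 32566/ 11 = 2960.55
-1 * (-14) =14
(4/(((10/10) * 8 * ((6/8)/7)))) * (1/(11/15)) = 70/11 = 6.36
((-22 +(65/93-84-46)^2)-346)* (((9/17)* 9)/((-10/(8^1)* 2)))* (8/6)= -3394027032/81685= -41550.19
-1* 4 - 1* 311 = -315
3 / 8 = 0.38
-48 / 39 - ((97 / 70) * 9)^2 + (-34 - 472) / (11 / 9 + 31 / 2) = -512284111 / 2739100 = -187.03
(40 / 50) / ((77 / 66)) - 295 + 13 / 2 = -20147 / 70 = -287.81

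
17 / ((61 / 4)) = 68 / 61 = 1.11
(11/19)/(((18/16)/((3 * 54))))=1584/19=83.37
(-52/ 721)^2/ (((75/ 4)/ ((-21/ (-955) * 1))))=10816/ 1773029125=0.00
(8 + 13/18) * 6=157/3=52.33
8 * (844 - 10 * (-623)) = 56592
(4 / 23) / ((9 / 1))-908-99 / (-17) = -3174691 / 3519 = -902.16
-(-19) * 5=95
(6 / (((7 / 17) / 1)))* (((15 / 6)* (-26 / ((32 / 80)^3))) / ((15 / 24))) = -165750 / 7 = -23678.57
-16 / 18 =-8 / 9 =-0.89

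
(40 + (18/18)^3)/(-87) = -41/87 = -0.47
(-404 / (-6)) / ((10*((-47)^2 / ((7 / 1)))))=707 / 33135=0.02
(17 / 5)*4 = 68 / 5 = 13.60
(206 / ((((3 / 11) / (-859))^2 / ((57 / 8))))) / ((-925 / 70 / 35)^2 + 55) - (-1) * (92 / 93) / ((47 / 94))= 4335060132715681 / 16417259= 264055049.18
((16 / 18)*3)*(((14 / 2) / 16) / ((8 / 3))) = 7 / 16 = 0.44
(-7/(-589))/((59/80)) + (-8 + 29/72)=-18968477/2502072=-7.58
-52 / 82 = -26 / 41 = -0.63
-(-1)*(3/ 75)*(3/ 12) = 1/ 100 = 0.01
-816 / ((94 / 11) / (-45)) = 201960 / 47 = 4297.02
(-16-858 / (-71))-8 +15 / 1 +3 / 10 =2403 / 710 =3.38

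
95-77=18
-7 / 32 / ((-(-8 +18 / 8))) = -7 / 184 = -0.04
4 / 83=0.05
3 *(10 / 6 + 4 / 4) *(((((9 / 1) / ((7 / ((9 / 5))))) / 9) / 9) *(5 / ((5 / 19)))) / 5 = 152 / 175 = 0.87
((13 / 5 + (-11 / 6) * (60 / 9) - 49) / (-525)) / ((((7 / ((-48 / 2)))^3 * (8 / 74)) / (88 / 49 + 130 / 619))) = -760133664256 / 9103091375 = -83.50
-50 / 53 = -0.94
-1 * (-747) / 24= 249 / 8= 31.12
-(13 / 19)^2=-169 / 361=-0.47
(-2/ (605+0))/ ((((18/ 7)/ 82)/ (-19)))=2.00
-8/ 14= -4/ 7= -0.57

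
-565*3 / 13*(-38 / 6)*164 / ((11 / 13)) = 1760540 / 11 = 160049.09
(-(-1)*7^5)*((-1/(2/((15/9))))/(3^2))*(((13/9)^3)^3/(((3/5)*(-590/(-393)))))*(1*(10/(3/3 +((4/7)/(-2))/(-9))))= -62860286854678495/137146853106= -458342.90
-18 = -18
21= 21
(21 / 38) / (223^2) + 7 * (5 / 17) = 66139927 / 32124934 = 2.06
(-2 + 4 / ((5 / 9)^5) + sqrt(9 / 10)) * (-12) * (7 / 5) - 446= -26284214 / 15625 - 126 * sqrt(10) / 25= -1698.13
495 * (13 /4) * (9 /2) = 57915 /8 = 7239.38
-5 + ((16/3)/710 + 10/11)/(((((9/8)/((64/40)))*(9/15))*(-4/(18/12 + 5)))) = -2698277/316305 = -8.53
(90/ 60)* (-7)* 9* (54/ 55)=-5103/ 55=-92.78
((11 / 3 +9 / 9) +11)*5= 235 / 3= 78.33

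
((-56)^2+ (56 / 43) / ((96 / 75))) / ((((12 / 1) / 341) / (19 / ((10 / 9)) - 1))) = 29622767867 / 20640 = 1435211.62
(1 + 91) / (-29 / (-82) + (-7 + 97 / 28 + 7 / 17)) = -1795472 / 54065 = -33.21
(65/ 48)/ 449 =65/ 21552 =0.00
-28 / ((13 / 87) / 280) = -682080 / 13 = -52467.69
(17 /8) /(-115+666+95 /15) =51 /13376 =0.00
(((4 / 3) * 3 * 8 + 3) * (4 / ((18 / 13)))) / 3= 910 / 27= 33.70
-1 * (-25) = 25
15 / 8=1.88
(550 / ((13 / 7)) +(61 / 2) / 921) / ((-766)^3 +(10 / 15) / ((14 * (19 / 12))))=-943301569 / 1431432679836744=-0.00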